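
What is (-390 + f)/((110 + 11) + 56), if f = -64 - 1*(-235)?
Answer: -73/59 ≈ -1.2373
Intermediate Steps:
f = 171 (f = -64 + 235 = 171)
(-390 + f)/((110 + 11) + 56) = (-390 + 171)/((110 + 11) + 56) = -219/(121 + 56) = -219/177 = -219*1/177 = -73/59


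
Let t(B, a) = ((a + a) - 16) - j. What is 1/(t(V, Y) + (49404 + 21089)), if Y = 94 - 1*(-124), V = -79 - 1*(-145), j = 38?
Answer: 1/70875 ≈ 1.4109e-5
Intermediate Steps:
V = 66 (V = -79 + 145 = 66)
Y = 218 (Y = 94 + 124 = 218)
t(B, a) = -54 + 2*a (t(B, a) = ((a + a) - 16) - 1*38 = (2*a - 16) - 38 = (-16 + 2*a) - 38 = -54 + 2*a)
1/(t(V, Y) + (49404 + 21089)) = 1/((-54 + 2*218) + (49404 + 21089)) = 1/((-54 + 436) + 70493) = 1/(382 + 70493) = 1/70875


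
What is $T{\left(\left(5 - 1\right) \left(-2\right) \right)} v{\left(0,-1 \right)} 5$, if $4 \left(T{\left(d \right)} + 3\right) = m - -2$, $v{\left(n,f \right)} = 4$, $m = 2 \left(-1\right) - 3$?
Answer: $-75$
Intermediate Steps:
$m = -5$ ($m = -2 - 3 = -5$)
$T{\left(d \right)} = - \frac{15}{4}$ ($T{\left(d \right)} = -3 + \frac{-5 - -2}{4} = -3 + \frac{-5 + 2}{4} = -3 + \frac{1}{4} \left(-3\right) = -3 - \frac{3}{4} = - \frac{15}{4}$)
$T{\left(\left(5 - 1\right) \left(-2\right) \right)} v{\left(0,-1 \right)} 5 = - \frac{15 \cdot 4 \cdot 5}{4} = \left(- \frac{15}{4}\right) 20 = -75$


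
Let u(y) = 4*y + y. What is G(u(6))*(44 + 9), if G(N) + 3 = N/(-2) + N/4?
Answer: -1113/2 ≈ -556.50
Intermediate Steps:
u(y) = 5*y
G(N) = -3 - N/4 (G(N) = -3 + (N/(-2) + N/4) = -3 + (N*(-½) + N*(¼)) = -3 + (-N/2 + N/4) = -3 - N/4)
G(u(6))*(44 + 9) = (-3 - 5*6/4)*(44 + 9) = (-3 - ¼*30)*53 = (-3 - 15/2)*53 = -21/2*53 = -1113/2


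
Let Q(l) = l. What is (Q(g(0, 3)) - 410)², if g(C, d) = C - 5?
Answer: 172225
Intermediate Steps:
g(C, d) = -5 + C
(Q(g(0, 3)) - 410)² = ((-5 + 0) - 410)² = (-5 - 410)² = (-415)² = 172225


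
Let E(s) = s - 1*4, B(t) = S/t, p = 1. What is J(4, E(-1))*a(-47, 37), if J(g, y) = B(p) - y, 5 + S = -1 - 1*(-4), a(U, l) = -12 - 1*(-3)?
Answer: -27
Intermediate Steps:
a(U, l) = -9 (a(U, l) = -12 + 3 = -9)
S = -2 (S = -5 + (-1 - 1*(-4)) = -5 + (-1 + 4) = -5 + 3 = -2)
B(t) = -2/t
E(s) = -4 + s (E(s) = s - 4 = -4 + s)
J(g, y) = -2 - y (J(g, y) = -2/1 - y = -2*1 - y = -2 - y)
J(4, E(-1))*a(-47, 37) = (-2 - (-4 - 1))*(-9) = (-2 - 1*(-5))*(-9) = (-2 + 5)*(-9) = 3*(-9) = -27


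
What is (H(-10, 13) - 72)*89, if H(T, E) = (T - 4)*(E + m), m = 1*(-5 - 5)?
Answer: -10146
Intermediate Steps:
m = -10 (m = 1*(-10) = -10)
H(T, E) = (-10 + E)*(-4 + T) (H(T, E) = (T - 4)*(E - 10) = (-4 + T)*(-10 + E) = (-10 + E)*(-4 + T))
(H(-10, 13) - 72)*89 = ((40 - 10*(-10) - 4*13 + 13*(-10)) - 72)*89 = ((40 + 100 - 52 - 130) - 72)*89 = (-42 - 72)*89 = -114*89 = -10146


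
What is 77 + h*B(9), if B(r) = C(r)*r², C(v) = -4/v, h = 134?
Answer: -4747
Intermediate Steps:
B(r) = -4*r (B(r) = (-4/r)*r² = -4*r)
77 + h*B(9) = 77 + 134*(-4*9) = 77 + 134*(-36) = 77 - 4824 = -4747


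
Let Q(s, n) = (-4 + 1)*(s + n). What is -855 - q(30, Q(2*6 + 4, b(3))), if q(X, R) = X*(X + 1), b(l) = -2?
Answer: -1785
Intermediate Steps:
Q(s, n) = -3*n - 3*s (Q(s, n) = -3*(n + s) = -3*n - 3*s)
q(X, R) = X*(1 + X)
-855 - q(30, Q(2*6 + 4, b(3))) = -855 - 30*(1 + 30) = -855 - 30*31 = -855 - 1*930 = -855 - 930 = -1785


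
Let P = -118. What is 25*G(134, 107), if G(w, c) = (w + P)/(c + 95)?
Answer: 200/101 ≈ 1.9802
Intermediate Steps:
G(w, c) = (-118 + w)/(95 + c) (G(w, c) = (w - 118)/(c + 95) = (-118 + w)/(95 + c))
25*G(134, 107) = 25*((-118 + 134)/(95 + 107)) = 25*(16/202) = 25*((1/202)*16) = 25*(8/101) = 200/101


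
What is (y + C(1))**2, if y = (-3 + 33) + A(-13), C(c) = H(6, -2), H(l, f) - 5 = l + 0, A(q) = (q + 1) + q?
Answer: 256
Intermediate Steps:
A(q) = 1 + 2*q (A(q) = (1 + q) + q = 1 + 2*q)
H(l, f) = 5 + l (H(l, f) = 5 + (l + 0) = 5 + l)
C(c) = 11 (C(c) = 5 + 6 = 11)
y = 5 (y = (-3 + 33) + (1 + 2*(-13)) = 30 + (1 - 26) = 30 - 25 = 5)
(y + C(1))**2 = (5 + 11)**2 = 16**2 = 256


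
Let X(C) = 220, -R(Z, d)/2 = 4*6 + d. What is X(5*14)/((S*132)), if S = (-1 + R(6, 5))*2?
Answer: -5/354 ≈ -0.014124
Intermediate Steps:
R(Z, d) = -48 - 2*d (R(Z, d) = -2*(4*6 + d) = -2*(24 + d) = -48 - 2*d)
S = -118 (S = (-1 + (-48 - 2*5))*2 = (-1 + (-48 - 10))*2 = (-1 - 58)*2 = -59*2 = -118)
X(5*14)/((S*132)) = 220/((-118*132)) = 220/(-15576) = 220*(-1/15576) = -5/354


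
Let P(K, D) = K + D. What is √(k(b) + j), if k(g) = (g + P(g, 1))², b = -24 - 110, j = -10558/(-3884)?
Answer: √268867020014/1942 ≈ 267.00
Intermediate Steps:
j = 5279/1942 (j = -10558*(-1/3884) = 5279/1942 ≈ 2.7183)
P(K, D) = D + K
b = -134
k(g) = (1 + 2*g)² (k(g) = (g + (1 + g))² = (1 + 2*g)²)
√(k(b) + j) = √((1 + 2*(-134))² + 5279/1942) = √((1 - 268)² + 5279/1942) = √((-267)² + 5279/1942) = √(71289 + 5279/1942) = √(138448517/1942) = √268867020014/1942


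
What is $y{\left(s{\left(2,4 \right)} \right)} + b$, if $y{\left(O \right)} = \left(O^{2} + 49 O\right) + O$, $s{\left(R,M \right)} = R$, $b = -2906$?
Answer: $-2802$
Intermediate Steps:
$y{\left(O \right)} = O^{2} + 50 O$
$y{\left(s{\left(2,4 \right)} \right)} + b = 2 \left(50 + 2\right) - 2906 = 2 \cdot 52 - 2906 = 104 - 2906 = -2802$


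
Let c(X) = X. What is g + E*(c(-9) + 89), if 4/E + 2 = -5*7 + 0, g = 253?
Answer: 9041/37 ≈ 244.35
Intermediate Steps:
E = -4/37 (E = 4/(-2 + (-5*7 + 0)) = 4/(-2 + (-35 + 0)) = 4/(-2 - 35) = 4/(-37) = 4*(-1/37) = -4/37 ≈ -0.10811)
g + E*(c(-9) + 89) = 253 - 4*(-9 + 89)/37 = 253 - 4/37*80 = 253 - 320/37 = 9041/37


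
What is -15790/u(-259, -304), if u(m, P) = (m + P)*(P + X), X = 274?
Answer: -1579/1689 ≈ -0.93487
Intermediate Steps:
u(m, P) = (274 + P)*(P + m) (u(m, P) = (m + P)*(P + 274) = (P + m)*(274 + P) = (274 + P)*(P + m))
-15790/u(-259, -304) = -15790/((-304)**2 + 274*(-304) + 274*(-259) - 304*(-259)) = -15790/(92416 - 83296 - 70966 + 78736) = -15790/16890 = -15790*1/16890 = -1579/1689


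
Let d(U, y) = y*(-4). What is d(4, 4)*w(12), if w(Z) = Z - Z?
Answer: 0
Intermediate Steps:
d(U, y) = -4*y
w(Z) = 0
d(4, 4)*w(12) = -4*4*0 = -16*0 = 0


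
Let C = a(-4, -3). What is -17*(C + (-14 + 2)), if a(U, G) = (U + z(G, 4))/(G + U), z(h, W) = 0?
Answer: 1360/7 ≈ 194.29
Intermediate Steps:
a(U, G) = U/(G + U) (a(U, G) = (U + 0)/(G + U) = U/(G + U))
C = 4/7 (C = -4/(-3 - 4) = -4/(-7) = -4*(-1/7) = 4/7 ≈ 0.57143)
-17*(C + (-14 + 2)) = -17*(4/7 + (-14 + 2)) = -17*(4/7 - 12) = -17*(-80/7) = 1360/7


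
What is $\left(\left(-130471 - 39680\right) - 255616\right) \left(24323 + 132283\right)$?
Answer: $-66677666802$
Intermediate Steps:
$\left(\left(-130471 - 39680\right) - 255616\right) \left(24323 + 132283\right) = \left(\left(-130471 - 39680\right) - 255616\right) 156606 = \left(-170151 - 255616\right) 156606 = \left(-425767\right) 156606 = -66677666802$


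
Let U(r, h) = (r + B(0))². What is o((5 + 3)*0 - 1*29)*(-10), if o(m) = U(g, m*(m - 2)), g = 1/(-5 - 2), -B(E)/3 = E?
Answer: -10/49 ≈ -0.20408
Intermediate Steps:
B(E) = -3*E
g = -⅐ (g = 1/(-7) = -⅐ ≈ -0.14286)
U(r, h) = r² (U(r, h) = (r - 3*0)² = (r + 0)² = r²)
o(m) = 1/49 (o(m) = (-⅐)² = 1/49)
o((5 + 3)*0 - 1*29)*(-10) = (1/49)*(-10) = -10/49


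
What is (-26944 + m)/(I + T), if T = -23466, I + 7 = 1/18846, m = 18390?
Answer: 161208684/442372157 ≈ 0.36442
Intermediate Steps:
I = -131921/18846 (I = -7 + 1/18846 = -131921/18846 ≈ -6.9999)
(-26944 + m)/(I + T) = (-26944 + 18390)/(-131921/18846 - 23466) = -8554/(-442372157/18846) = -8554*(-18846/442372157) = 161208684/442372157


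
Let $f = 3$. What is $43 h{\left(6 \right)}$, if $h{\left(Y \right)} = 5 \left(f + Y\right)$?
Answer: $1935$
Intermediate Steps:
$h{\left(Y \right)} = 15 + 5 Y$ ($h{\left(Y \right)} = 5 \left(3 + Y\right) = 15 + 5 Y$)
$43 h{\left(6 \right)} = 43 \left(15 + 5 \cdot 6\right) = 43 \left(15 + 30\right) = 43 \cdot 45 = 1935$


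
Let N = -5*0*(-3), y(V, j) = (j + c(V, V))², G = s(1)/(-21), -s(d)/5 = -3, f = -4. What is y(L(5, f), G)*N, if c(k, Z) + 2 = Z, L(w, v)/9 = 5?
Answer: 0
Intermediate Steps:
L(w, v) = 45 (L(w, v) = 9*5 = 45)
s(d) = 15 (s(d) = -5*(-3) = 15)
G = -5/7 (G = 15/(-21) = 15*(-1/21) = -5/7 ≈ -0.71429)
c(k, Z) = -2 + Z
y(V, j) = (-2 + V + j)² (y(V, j) = (j + (-2 + V))² = (-2 + V + j)²)
N = 0 (N = 0*(-3) = 0)
y(L(5, f), G)*N = (-2 + 45 - 5/7)²*0 = (296/7)²*0 = (87616/49)*0 = 0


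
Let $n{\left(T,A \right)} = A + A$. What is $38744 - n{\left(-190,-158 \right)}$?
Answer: $39060$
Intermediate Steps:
$n{\left(T,A \right)} = 2 A$
$38744 - n{\left(-190,-158 \right)} = 38744 - 2 \left(-158\right) = 38744 - -316 = 38744 + 316 = 39060$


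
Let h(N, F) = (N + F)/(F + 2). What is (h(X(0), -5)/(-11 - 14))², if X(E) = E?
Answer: 1/225 ≈ 0.0044444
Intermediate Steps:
h(N, F) = (F + N)/(2 + F)
(h(X(0), -5)/(-11 - 14))² = (((-5 + 0)/(2 - 5))/(-11 - 14))² = ((-5/(-3))/(-25))² = (-⅓*(-5)*(-1/25))² = ((5/3)*(-1/25))² = (-1/15)² = 1/225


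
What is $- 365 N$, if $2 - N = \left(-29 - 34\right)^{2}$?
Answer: $1447955$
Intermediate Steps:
$N = -3967$ ($N = 2 - \left(-29 - 34\right)^{2} = 2 - \left(-63\right)^{2} = 2 - 3969 = -3967$)
$- 365 N = \left(-365\right) \left(-3967\right) = 1447955$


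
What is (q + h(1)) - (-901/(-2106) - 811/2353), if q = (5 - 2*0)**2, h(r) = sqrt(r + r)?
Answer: 9497951/381186 + sqrt(2) ≈ 26.331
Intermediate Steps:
h(r) = sqrt(2)*sqrt(r) (h(r) = sqrt(2*r) = sqrt(2)*sqrt(r))
q = 25 (q = (5 + 0)**2 = 5**2 = 25)
(q + h(1)) - (-901/(-2106) - 811/2353) = (25 + sqrt(2)*sqrt(1)) - (-901/(-2106) - 811/2353) = (25 + sqrt(2)*1) - (-901*(-1/2106) - 811*1/2353) = (25 + sqrt(2)) - (901/2106 - 811/2353) = (25 + sqrt(2)) - 1*31699/381186 = (25 + sqrt(2)) - 31699/381186 = 9497951/381186 + sqrt(2)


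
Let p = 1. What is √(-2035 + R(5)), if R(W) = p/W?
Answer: I*√50870/5 ≈ 45.109*I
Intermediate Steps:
R(W) = 1/W
√(-2035 + R(5)) = √(-2035 + 1/5) = √(-2035 + ⅕) = √(-10174/5) = I*√50870/5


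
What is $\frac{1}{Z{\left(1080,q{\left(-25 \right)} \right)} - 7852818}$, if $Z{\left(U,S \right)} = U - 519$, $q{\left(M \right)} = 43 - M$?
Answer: $- \frac{1}{7852257} \approx -1.2735 \cdot 10^{-7}$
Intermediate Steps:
$Z{\left(U,S \right)} = -519 + U$
$\frac{1}{Z{\left(1080,q{\left(-25 \right)} \right)} - 7852818} = \frac{1}{\left(-519 + 1080\right) - 7852818} = \frac{1}{561 - 7852818} = \frac{1}{-7852257} = - \frac{1}{7852257}$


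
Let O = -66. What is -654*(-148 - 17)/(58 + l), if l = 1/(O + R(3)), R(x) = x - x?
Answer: 7122060/3827 ≈ 1861.0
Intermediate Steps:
R(x) = 0
l = -1/66 (l = 1/(-66 + 0) = 1/(-66) = -1/66 ≈ -0.015152)
-654*(-148 - 17)/(58 + l) = -654*(-148 - 17)/(58 - 1/66) = -(-107910)/3827/66 = -(-107910)*66/3827 = -654*(-10890/3827) = 7122060/3827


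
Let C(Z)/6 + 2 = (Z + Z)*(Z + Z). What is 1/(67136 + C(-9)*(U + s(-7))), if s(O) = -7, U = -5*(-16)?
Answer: 1/208172 ≈ 4.8037e-6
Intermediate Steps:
U = 80
C(Z) = -12 + 24*Z**2 (C(Z) = -12 + 6*((Z + Z)*(Z + Z)) = -12 + 6*((2*Z)*(2*Z)) = -12 + 6*(4*Z**2) = -12 + 24*Z**2)
1/(67136 + C(-9)*(U + s(-7))) = 1/(67136 + (-12 + 24*(-9)**2)*(80 - 7)) = 1/(67136 + (-12 + 24*81)*73) = 1/(67136 + (-12 + 1944)*73) = 1/(67136 + 1932*73) = 1/(67136 + 141036) = 1/208172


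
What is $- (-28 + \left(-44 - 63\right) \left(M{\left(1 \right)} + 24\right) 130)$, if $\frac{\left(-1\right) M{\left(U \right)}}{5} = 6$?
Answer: $-83432$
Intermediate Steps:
$M{\left(U \right)} = -30$ ($M{\left(U \right)} = \left(-5\right) 6 = -30$)
$- (-28 + \left(-44 - 63\right) \left(M{\left(1 \right)} + 24\right) 130) = - (-28 + \left(-44 - 63\right) \left(-30 + 24\right) 130) = - (-28 + \left(-107\right) \left(-6\right) 130) = - (-28 + 642 \cdot 130) = - (-28 + 83460) = \left(-1\right) 83432 = -83432$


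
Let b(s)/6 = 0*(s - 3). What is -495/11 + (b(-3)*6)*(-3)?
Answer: -45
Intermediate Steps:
b(s) = 0 (b(s) = 6*(0*(s - 3)) = 6*(0*(-3 + s)) = 6*0 = 0)
-495/11 + (b(-3)*6)*(-3) = -495/11 + (0*6)*(-3) = -495/11 + 0*(-3) = -33*15/11 + 0 = -45 + 0 = -45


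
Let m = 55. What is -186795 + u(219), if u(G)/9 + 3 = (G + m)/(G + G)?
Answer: -13637595/73 ≈ -1.8682e+5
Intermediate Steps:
u(G) = -27 + 9*(55 + G)/(2*G) (u(G) = -27 + 9*((G + 55)/(G + G)) = -27 + 9*((55 + G)/((2*G))) = -27 + 9*((55 + G)*(1/(2*G))) = -27 + 9*((55 + G)/(2*G)) = -27 + 9*(55 + G)/(2*G))
-186795 + u(219) = -186795 + (45/2)*(11 - 1*219)/219 = -186795 + (45/2)*(1/219)*(11 - 219) = -186795 + (45/2)*(1/219)*(-208) = -186795 - 1560/73 = -13637595/73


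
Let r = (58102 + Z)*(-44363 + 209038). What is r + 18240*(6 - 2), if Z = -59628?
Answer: -251221090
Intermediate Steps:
r = -251294050 (r = (58102 - 59628)*(-44363 + 209038) = -1526*164675 = -251294050)
r + 18240*(6 - 2) = -251294050 + 18240*(6 - 2) = -251294050 + 18240*4 = -251294050 + 72960 = -251221090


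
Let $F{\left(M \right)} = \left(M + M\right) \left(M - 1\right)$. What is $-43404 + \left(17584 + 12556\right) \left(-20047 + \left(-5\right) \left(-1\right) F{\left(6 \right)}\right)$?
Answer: $-595217984$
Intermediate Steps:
$F{\left(M \right)} = 2 M \left(-1 + M\right)$
$-43404 + \left(17584 + 12556\right) \left(-20047 + \left(-5\right) \left(-1\right) F{\left(6 \right)}\right) = -43404 + \left(17584 + 12556\right) \left(-20047 + \left(-5\right) \left(-1\right) 2 \cdot 6 \left(-1 + 6\right)\right) = -43404 + 30140 \left(-20047 + 5 \cdot 2 \cdot 6 \cdot 5\right) = -43404 + 30140 \left(-20047 + 5 \cdot 60\right) = -43404 + 30140 \left(-20047 + 300\right) = -43404 + 30140 \left(-19747\right) = -43404 - 595174580 = -595217984$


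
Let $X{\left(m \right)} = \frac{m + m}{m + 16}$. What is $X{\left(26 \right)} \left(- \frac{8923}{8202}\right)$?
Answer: $- \frac{115999}{86121} \approx -1.3469$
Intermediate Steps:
$X{\left(m \right)} = \frac{2 m}{16 + m}$
$X{\left(26 \right)} \left(- \frac{8923}{8202}\right) = 2 \cdot 26 \frac{1}{16 + 26} \left(- \frac{8923}{8202}\right) = 2 \cdot 26 \cdot \frac{1}{42} \left(\left(-8923\right) \frac{1}{8202}\right) = 2 \cdot 26 \cdot \frac{1}{42} \left(- \frac{8923}{8202}\right) = \frac{26}{21} \left(- \frac{8923}{8202}\right) = - \frac{115999}{86121}$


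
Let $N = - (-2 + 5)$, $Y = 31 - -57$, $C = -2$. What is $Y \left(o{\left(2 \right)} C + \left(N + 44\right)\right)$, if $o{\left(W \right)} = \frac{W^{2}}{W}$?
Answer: $3256$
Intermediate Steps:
$Y = 88$ ($Y = 31 + 57 = 88$)
$o{\left(W \right)} = W$
$N = -3$ ($N = \left(-1\right) 3 = -3$)
$Y \left(o{\left(2 \right)} C + \left(N + 44\right)\right) = 88 \left(2 \left(-2\right) + \left(-3 + 44\right)\right) = 88 \left(-4 + 41\right) = 88 \cdot 37 = 3256$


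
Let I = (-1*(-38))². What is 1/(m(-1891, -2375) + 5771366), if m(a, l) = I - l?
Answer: 1/5775185 ≈ 1.7315e-7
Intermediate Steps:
I = 1444 (I = 38² = 1444)
m(a, l) = 1444 - l
1/(m(-1891, -2375) + 5771366) = 1/((1444 - 1*(-2375)) + 5771366) = 1/((1444 + 2375) + 5771366) = 1/(3819 + 5771366) = 1/5775185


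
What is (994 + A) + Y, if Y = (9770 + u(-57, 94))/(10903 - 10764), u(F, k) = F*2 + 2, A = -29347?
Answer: -3931409/139 ≈ -28284.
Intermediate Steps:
u(F, k) = 2 + 2*F (u(F, k) = 2*F + 2 = 2 + 2*F)
Y = 9658/139 (Y = (9770 + (2 + 2*(-57)))/(10903 - 10764) = (9770 + (2 - 114))/139 = (9770 - 112)*(1/139) = 9658*(1/139) = 9658/139 ≈ 69.482)
(994 + A) + Y = (994 - 29347) + 9658/139 = -28353 + 9658/139 = -3931409/139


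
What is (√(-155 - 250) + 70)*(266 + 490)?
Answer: 52920 + 6804*I*√5 ≈ 52920.0 + 15214.0*I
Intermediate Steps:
(√(-155 - 250) + 70)*(266 + 490) = (√(-405) + 70)*756 = (9*I*√5 + 70)*756 = (70 + 9*I*√5)*756 = 52920 + 6804*I*√5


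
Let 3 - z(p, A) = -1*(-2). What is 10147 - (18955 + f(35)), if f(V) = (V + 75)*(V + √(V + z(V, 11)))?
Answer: -13318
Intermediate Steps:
z(p, A) = 1 (z(p, A) = 3 - (-1)*(-2) = 3 - 1*2 = 3 - 2 = 1)
f(V) = (75 + V)*(V + √(1 + V)) (f(V) = (V + 75)*(V + √(V + 1)) = (75 + V)*(V + √(1 + V)))
10147 - (18955 + f(35)) = 10147 - (18955 + (35² + 75*35 + 75*√(1 + 35) + 35*√(1 + 35))) = 10147 - (18955 + (1225 + 2625 + 75*√36 + 35*√36)) = 10147 - (18955 + (1225 + 2625 + 75*6 + 35*6)) = 10147 - (18955 + (1225 + 2625 + 450 + 210)) = 10147 - (18955 + 4510) = 10147 - 1*23465 = 10147 - 23465 = -13318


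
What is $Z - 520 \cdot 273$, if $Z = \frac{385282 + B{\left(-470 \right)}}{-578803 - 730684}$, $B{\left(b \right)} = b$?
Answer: $- \frac{185895159332}{1309487} \approx -1.4196 \cdot 10^{5}$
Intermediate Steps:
$Z = - \frac{384812}{1309487}$ ($Z = \frac{385282 - 470}{-578803 - 730684} = \frac{384812}{-1309487} = 384812 \left(- \frac{1}{1309487}\right) = - \frac{384812}{1309487} \approx -0.29386$)
$Z - 520 \cdot 273 = - \frac{384812}{1309487} - 520 \cdot 273 = - \frac{384812}{1309487} - 141960 = - \frac{185895159332}{1309487}$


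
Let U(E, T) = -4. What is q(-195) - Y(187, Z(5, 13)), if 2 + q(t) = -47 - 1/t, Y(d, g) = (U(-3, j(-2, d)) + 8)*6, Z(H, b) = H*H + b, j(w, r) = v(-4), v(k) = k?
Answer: -14234/195 ≈ -72.995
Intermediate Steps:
j(w, r) = -4
Z(H, b) = b + H² (Z(H, b) = H² + b = b + H²)
Y(d, g) = 24 (Y(d, g) = (-4 + 8)*6 = 4*6 = 24)
q(t) = -49 - 1/t (q(t) = -2 + (-47 - 1/t) = -49 - 1/t)
q(-195) - Y(187, Z(5, 13)) = (-49 - 1/(-195)) - 1*24 = (-49 - 1*(-1/195)) - 24 = (-49 + 1/195) - 24 = -9554/195 - 24 = -14234/195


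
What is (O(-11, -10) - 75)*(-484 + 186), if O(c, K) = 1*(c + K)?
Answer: 28608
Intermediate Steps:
O(c, K) = K + c (O(c, K) = 1*(K + c) = K + c)
(O(-11, -10) - 75)*(-484 + 186) = ((-10 - 11) - 75)*(-484 + 186) = (-21 - 75)*(-298) = -96*(-298) = 28608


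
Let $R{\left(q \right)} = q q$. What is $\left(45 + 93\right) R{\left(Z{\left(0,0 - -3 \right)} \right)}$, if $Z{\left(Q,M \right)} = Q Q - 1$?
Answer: $138$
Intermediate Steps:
$Z{\left(Q,M \right)} = -1 + Q^{2}$ ($Z{\left(Q,M \right)} = Q^{2} - 1 = -1 + Q^{2}$)
$R{\left(q \right)} = q^{2}$
$\left(45 + 93\right) R{\left(Z{\left(0,0 - -3 \right)} \right)} = \left(45 + 93\right) \left(-1 + 0^{2}\right)^{2} = 138 \left(-1 + 0\right)^{2} = 138 \left(-1\right)^{2} = 138 \cdot 1 = 138$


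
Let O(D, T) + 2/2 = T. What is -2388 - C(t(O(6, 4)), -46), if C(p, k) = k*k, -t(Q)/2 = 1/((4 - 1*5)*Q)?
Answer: -4504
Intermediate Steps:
O(D, T) = -1 + T
t(Q) = 2/Q (t(Q) = -2/((4 - 1*5)*Q) = -2/((4 - 5)*Q) = -2/((-1)*Q) = -(-2)/Q = 2/Q)
C(p, k) = k**2
-2388 - C(t(O(6, 4)), -46) = -2388 - 1*(-46)**2 = -2388 - 1*2116 = -2388 - 2116 = -4504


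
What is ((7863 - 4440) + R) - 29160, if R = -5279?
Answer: -31016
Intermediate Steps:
((7863 - 4440) + R) - 29160 = ((7863 - 4440) - 5279) - 29160 = (3423 - 5279) - 29160 = -1856 - 29160 = -31016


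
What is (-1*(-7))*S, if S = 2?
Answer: 14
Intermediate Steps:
(-1*(-7))*S = -1*(-7)*2 = 7*2 = 14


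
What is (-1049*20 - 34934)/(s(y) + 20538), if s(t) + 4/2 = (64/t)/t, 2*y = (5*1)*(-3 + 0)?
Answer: -6290325/2310428 ≈ -2.7226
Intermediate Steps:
y = -15/2 (y = ((5*1)*(-3 + 0))/2 = (5*(-3))/2 = (½)*(-15) = -15/2 ≈ -7.5000)
s(t) = -2 + 64/t² (s(t) = -2 + (64/t)/t = -2 + 64/t²)
(-1049*20 - 34934)/(s(y) + 20538) = (-1049*20 - 34934)/((-2 + 64/(-15/2)²) + 20538) = (-20980 - 34934)/((-2 + 64*(4/225)) + 20538) = -55914/((-2 + 256/225) + 20538) = -55914/(-194/225 + 20538) = -55914/4620856/225 = -55914*225/4620856 = -6290325/2310428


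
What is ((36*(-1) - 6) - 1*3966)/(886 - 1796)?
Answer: 2004/455 ≈ 4.4044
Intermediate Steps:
((36*(-1) - 6) - 1*3966)/(886 - 1796) = ((-36 - 6) - 3966)/(-910) = (-42 - 3966)*(-1/910) = -4008*(-1/910) = 2004/455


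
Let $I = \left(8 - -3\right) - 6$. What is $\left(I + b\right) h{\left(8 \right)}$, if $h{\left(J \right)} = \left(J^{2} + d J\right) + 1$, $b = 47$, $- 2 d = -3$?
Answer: $4004$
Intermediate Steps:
$d = \frac{3}{2}$ ($d = \left(- \frac{1}{2}\right) \left(-3\right) = \frac{3}{2} \approx 1.5$)
$h{\left(J \right)} = 1 + J^{2} + \frac{3 J}{2}$ ($h{\left(J \right)} = \left(J^{2} + \frac{3 J}{2}\right) + 1 = 1 + J^{2} + \frac{3 J}{2}$)
$I = 5$ ($I = \left(8 + 3\right) - 6 = 11 - 6 = 5$)
$\left(I + b\right) h{\left(8 \right)} = \left(5 + 47\right) \left(1 + 8^{2} + \frac{3}{2} \cdot 8\right) = 52 \left(1 + 64 + 12\right) = 52 \cdot 77 = 4004$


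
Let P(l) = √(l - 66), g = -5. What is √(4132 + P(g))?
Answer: √(4132 + I*√71) ≈ 64.281 + 0.0655*I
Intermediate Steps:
P(l) = √(-66 + l)
√(4132 + P(g)) = √(4132 + √(-66 - 5)) = √(4132 + √(-71)) = √(4132 + I*√71)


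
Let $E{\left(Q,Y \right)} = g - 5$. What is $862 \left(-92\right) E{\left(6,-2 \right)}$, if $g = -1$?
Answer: $475824$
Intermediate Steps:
$E{\left(Q,Y \right)} = -6$ ($E{\left(Q,Y \right)} = -1 - 5 = -6$)
$862 \left(-92\right) E{\left(6,-2 \right)} = 862 \left(-92\right) \left(-6\right) = \left(-79304\right) \left(-6\right) = 475824$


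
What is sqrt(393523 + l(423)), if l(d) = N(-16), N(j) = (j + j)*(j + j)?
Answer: sqrt(394547) ≈ 628.13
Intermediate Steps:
N(j) = 4*j**2 (N(j) = (2*j)*(2*j) = 4*j**2)
l(d) = 1024 (l(d) = 4*(-16)**2 = 4*256 = 1024)
sqrt(393523 + l(423)) = sqrt(393523 + 1024) = sqrt(394547)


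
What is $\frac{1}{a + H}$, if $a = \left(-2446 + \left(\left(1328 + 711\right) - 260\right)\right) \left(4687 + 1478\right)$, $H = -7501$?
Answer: $- \frac{1}{4119556} \approx -2.4274 \cdot 10^{-7}$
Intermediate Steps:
$a = -4112055$ ($a = \left(-2446 + \left(2039 - 260\right)\right) 6165 = \left(-2446 + 1779\right) 6165 = \left(-667\right) 6165 = -4112055$)
$\frac{1}{a + H} = \frac{1}{-4112055 - 7501} = \frac{1}{-4119556} = - \frac{1}{4119556}$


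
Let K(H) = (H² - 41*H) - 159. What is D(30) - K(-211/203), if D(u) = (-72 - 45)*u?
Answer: -139892033/41209 ≈ -3394.7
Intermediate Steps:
D(u) = -117*u
K(H) = -159 + H² - 41*H
D(30) - K(-211/203) = -117*30 - (-159 + (-211/203)² - (-8651)/203) = -3510 - (-159 + (-211*1/203)² - (-8651)/203) = -3510 - (-159 + (-211/203)² - 41*(-211/203)) = -3510 - (-159 + 44521/41209 + 8651/203) = -3510 - 1*(-4751557/41209) = -3510 + 4751557/41209 = -139892033/41209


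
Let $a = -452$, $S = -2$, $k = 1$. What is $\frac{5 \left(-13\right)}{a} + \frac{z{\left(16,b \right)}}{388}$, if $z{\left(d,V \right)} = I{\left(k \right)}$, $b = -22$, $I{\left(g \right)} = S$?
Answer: $\frac{6079}{43844} \approx 0.13865$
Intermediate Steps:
$I{\left(g \right)} = -2$
$z{\left(d,V \right)} = -2$
$\frac{5 \left(-13\right)}{a} + \frac{z{\left(16,b \right)}}{388} = \frac{5 \left(-13\right)}{-452} - \frac{2}{388} = \left(-65\right) \left(- \frac{1}{452}\right) - \frac{1}{194} = \frac{65}{452} - \frac{1}{194} = \frac{6079}{43844}$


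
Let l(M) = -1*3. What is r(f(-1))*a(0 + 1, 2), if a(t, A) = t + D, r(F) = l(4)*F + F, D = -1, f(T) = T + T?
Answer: 0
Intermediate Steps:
l(M) = -3
f(T) = 2*T
r(F) = -2*F (r(F) = -3*F + F = -2*F)
a(t, A) = -1 + t (a(t, A) = t - 1 = -1 + t)
r(f(-1))*a(0 + 1, 2) = (-4*(-1))*(-1 + (0 + 1)) = (-2*(-2))*(-1 + 1) = 4*0 = 0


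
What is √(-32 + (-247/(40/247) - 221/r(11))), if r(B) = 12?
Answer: I*√5672310/60 ≈ 39.694*I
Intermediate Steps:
√(-32 + (-247/(40/247) - 221/r(11))) = √(-32 + (-247/(40/247) - 221/12)) = √(-32 + (-247/(40*(1/247)) - 221*1/12)) = √(-32 + (-247/40/247 - 221/12)) = √(-32 + (-247*247/40 - 221/12)) = √(-32 + (-61009/40 - 221/12)) = √(-32 - 185237/120) = √(-189077/120) = I*√5672310/60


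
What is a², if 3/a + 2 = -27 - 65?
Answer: 9/8836 ≈ 0.0010186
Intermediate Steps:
a = -3/94 (a = 3/(-2 + (-27 - 65)) = 3/(-2 - 92) = 3/(-94) = 3*(-1/94) = -3/94 ≈ -0.031915)
a² = (-3/94)² = 9/8836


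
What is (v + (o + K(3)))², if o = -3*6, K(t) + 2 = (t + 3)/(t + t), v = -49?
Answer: 4624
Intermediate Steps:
K(t) = -2 + (3 + t)/(2*t) (K(t) = -2 + (t + 3)/(t + t) = -2 + (3 + t)/((2*t)) = -2 + (3 + t)*(1/(2*t)) = -2 + (3 + t)/(2*t))
o = -18
(v + (o + K(3)))² = (-49 + (-18 + (3/2)*(1 - 1*3)/3))² = (-49 + (-18 + (3/2)*(⅓)*(1 - 3)))² = (-49 + (-18 + (3/2)*(⅓)*(-2)))² = (-49 + (-18 - 1))² = (-49 - 19)² = (-68)² = 4624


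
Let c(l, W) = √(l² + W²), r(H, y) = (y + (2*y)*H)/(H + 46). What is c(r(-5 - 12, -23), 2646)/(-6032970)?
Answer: -√654298093/58318710 ≈ -0.00043861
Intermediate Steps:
r(H, y) = (y + 2*H*y)/(46 + H)
c(l, W) = √(W² + l²)
c(r(-5 - 12, -23), 2646)/(-6032970) = √(2646² + (-23*(1 + 2*(-5 - 12))/(46 + (-5 - 12)))²)/(-6032970) = √(7001316 + (-23*(1 + 2*(-17))/(46 - 17))²)*(-1/6032970) = √(7001316 + (-23*(1 - 34)/29)²)*(-1/6032970) = √(7001316 + (-23*1/29*(-33))²)*(-1/6032970) = √(7001316 + (759/29)²)*(-1/6032970) = √(7001316 + 576081/841)*(-1/6032970) = √(5888682837/841)*(-1/6032970) = (3*√654298093/29)*(-1/6032970) = -√654298093/58318710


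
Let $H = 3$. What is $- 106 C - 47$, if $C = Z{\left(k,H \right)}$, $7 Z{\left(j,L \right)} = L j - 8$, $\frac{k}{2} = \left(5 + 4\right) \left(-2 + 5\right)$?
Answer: $-2379$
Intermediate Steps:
$k = 54$ ($k = 2 \left(5 + 4\right) \left(-2 + 5\right) = 2 \cdot 9 \cdot 3 = 2 \cdot 27 = 54$)
$Z{\left(j,L \right)} = - \frac{8}{7} + \frac{L j}{7}$ ($Z{\left(j,L \right)} = \frac{L j - 8}{7} = \frac{-8 + L j}{7} = - \frac{8}{7} + \frac{L j}{7}$)
$C = 22$ ($C = - \frac{8}{7} + \frac{1}{7} \cdot 3 \cdot 54 = - \frac{8}{7} + \frac{162}{7} = 22$)
$- 106 C - 47 = \left(-106\right) 22 - 47 = -2332 - 47 = -2379$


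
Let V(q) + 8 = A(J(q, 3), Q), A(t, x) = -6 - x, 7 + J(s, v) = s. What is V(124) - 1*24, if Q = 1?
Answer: -39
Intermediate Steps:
J(s, v) = -7 + s
V(q) = -15 (V(q) = -8 + (-6 - 1*1) = -8 + (-6 - 1) = -8 - 7 = -15)
V(124) - 1*24 = -15 - 1*24 = -15 - 24 = -39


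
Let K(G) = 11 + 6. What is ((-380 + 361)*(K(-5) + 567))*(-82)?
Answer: 909872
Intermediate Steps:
K(G) = 17
((-380 + 361)*(K(-5) + 567))*(-82) = ((-380 + 361)*(17 + 567))*(-82) = -19*584*(-82) = -11096*(-82) = 909872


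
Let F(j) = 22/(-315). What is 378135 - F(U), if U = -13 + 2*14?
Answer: 119112547/315 ≈ 3.7814e+5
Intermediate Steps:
U = 15 (U = -13 + 28 = 15)
F(j) = -22/315 (F(j) = 22*(-1/315) = -22/315)
378135 - F(U) = 378135 - 1*(-22/315) = 378135 + 22/315 = 119112547/315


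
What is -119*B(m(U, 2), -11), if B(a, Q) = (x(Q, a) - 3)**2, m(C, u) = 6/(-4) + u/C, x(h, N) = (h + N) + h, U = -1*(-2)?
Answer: -309519/4 ≈ -77380.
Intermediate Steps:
U = 2
x(h, N) = N + 2*h (x(h, N) = (N + h) + h = N + 2*h)
m(C, u) = -3/2 + u/C (m(C, u) = 6*(-1/4) + u/C = -3/2 + u/C)
B(a, Q) = (-3 + a + 2*Q)**2 (B(a, Q) = ((a + 2*Q) - 3)**2 = (-3 + a + 2*Q)**2)
-119*B(m(U, 2), -11) = -119*(-3 + (-3/2 + 2/2) + 2*(-11))**2 = -119*(-3 + (-3/2 + 2*(1/2)) - 22)**2 = -119*(-3 + (-3/2 + 1) - 22)**2 = -119*(-3 - 1/2 - 22)**2 = -119*(-51/2)**2 = -119*2601/4 = -309519/4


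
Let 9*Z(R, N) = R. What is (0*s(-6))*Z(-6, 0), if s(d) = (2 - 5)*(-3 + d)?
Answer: 0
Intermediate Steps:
s(d) = 9 - 3*d (s(d) = -3*(-3 + d) = 9 - 3*d)
Z(R, N) = R/9
(0*s(-6))*Z(-6, 0) = (0*(9 - 3*(-6)))*((1/9)*(-6)) = (0*(9 + 18))*(-2/3) = (0*27)*(-2/3) = 0*(-2/3) = 0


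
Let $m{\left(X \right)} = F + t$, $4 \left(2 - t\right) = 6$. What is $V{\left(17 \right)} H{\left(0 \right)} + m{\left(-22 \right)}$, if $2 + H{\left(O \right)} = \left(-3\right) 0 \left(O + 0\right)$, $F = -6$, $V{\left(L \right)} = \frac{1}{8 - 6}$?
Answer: $- \frac{13}{2} \approx -6.5$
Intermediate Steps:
$t = \frac{1}{2}$ ($t = 2 - \frac{3}{2} = \frac{1}{2} \approx 0.5$)
$V{\left(L \right)} = \frac{1}{2}$
$H{\left(O \right)} = -2$ ($H{\left(O \right)} = -2 + \left(-3\right) 0 \left(O + 0\right) = -2 + 0 O = -2 + 0 = -2$)
$m{\left(X \right)} = - \frac{11}{2}$ ($m{\left(X \right)} = -6 + \frac{1}{2} = - \frac{11}{2}$)
$V{\left(17 \right)} H{\left(0 \right)} + m{\left(-22 \right)} = \frac{1}{2} \left(-2\right) - \frac{11}{2} = -1 - \frac{11}{2} = - \frac{13}{2}$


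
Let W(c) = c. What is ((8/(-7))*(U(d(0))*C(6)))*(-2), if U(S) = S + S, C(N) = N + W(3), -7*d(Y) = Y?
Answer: 0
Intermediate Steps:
d(Y) = -Y/7
C(N) = 3 + N (C(N) = N + 3 = 3 + N)
U(S) = 2*S
((8/(-7))*(U(d(0))*C(6)))*(-2) = ((8/(-7))*((2*(-⅐*0))*(3 + 6)))*(-2) = ((8*(-⅐))*((2*0)*9))*(-2) = -0*9*(-2) = -8/7*0*(-2) = 0*(-2) = 0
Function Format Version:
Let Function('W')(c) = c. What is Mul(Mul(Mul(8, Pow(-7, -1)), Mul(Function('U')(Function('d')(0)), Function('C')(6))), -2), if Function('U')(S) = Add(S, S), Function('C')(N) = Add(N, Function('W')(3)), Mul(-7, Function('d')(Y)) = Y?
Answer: 0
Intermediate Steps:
Function('d')(Y) = Mul(Rational(-1, 7), Y)
Function('C')(N) = Add(3, N) (Function('C')(N) = Add(N, 3) = Add(3, N))
Function('U')(S) = Mul(2, S)
Mul(Mul(Mul(8, Pow(-7, -1)), Mul(Function('U')(Function('d')(0)), Function('C')(6))), -2) = Mul(Mul(Mul(8, Pow(-7, -1)), Mul(Mul(2, Mul(Rational(-1, 7), 0)), Add(3, 6))), -2) = Mul(Mul(Mul(8, Rational(-1, 7)), Mul(Mul(2, 0), 9)), -2) = Mul(Mul(Rational(-8, 7), Mul(0, 9)), -2) = Mul(Mul(Rational(-8, 7), 0), -2) = Mul(0, -2) = 0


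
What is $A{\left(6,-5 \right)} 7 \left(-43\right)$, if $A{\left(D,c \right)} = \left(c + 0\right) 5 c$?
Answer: $-37625$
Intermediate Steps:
$A{\left(D,c \right)} = 5 c^{2}$ ($A{\left(D,c \right)} = c 5 c = 5 c^{2}$)
$A{\left(6,-5 \right)} 7 \left(-43\right) = 5 \left(-5\right)^{2} \cdot 7 \left(-43\right) = 5 \cdot 25 \cdot 7 \left(-43\right) = 125 \cdot 7 \left(-43\right) = 875 \left(-43\right) = -37625$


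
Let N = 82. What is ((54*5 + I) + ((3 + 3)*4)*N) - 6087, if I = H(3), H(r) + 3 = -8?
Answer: -3860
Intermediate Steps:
H(r) = -11 (H(r) = -3 - 8 = -11)
I = -11
((54*5 + I) + ((3 + 3)*4)*N) - 6087 = ((54*5 - 11) + ((3 + 3)*4)*82) - 6087 = ((270 - 11) + (6*4)*82) - 6087 = (259 + 24*82) - 6087 = (259 + 1968) - 6087 = 2227 - 6087 = -3860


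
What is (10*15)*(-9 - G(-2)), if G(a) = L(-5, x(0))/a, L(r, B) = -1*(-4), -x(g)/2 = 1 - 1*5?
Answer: -1050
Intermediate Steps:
x(g) = 8 (x(g) = -2*(1 - 1*5) = -2*(1 - 5) = -2*(-4) = 8)
L(r, B) = 4
G(a) = 4/a
(10*15)*(-9 - G(-2)) = (10*15)*(-9 - 4/(-2)) = 150*(-9 - 4*(-1)/2) = 150*(-9 - 1*(-2)) = 150*(-9 + 2) = 150*(-7) = -1050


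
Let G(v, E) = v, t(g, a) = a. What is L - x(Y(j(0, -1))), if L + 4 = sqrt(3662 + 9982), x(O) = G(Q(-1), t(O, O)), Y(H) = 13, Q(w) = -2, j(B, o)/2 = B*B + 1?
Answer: -2 + 6*sqrt(379) ≈ 114.81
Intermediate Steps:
j(B, o) = 2 + 2*B**2 (j(B, o) = 2*(B*B + 1) = 2*(B**2 + 1) = 2*(1 + B**2) = 2 + 2*B**2)
x(O) = -2
L = -4 + 6*sqrt(379) (L = -4 + sqrt(3662 + 9982) = -4 + sqrt(13644) = -4 + 6*sqrt(379) ≈ 112.81)
L - x(Y(j(0, -1))) = (-4 + 6*sqrt(379)) - 1*(-2) = (-4 + 6*sqrt(379)) + 2 = -2 + 6*sqrt(379)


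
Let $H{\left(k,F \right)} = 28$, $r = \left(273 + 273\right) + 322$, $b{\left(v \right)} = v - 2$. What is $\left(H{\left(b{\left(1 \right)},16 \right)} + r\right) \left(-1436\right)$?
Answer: $-1286656$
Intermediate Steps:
$b{\left(v \right)} = -2 + v$ ($b{\left(v \right)} = v - 2 = -2 + v$)
$r = 868$ ($r = 546 + 322 = 868$)
$\left(H{\left(b{\left(1 \right)},16 \right)} + r\right) \left(-1436\right) = \left(28 + 868\right) \left(-1436\right) = 896 \left(-1436\right) = -1286656$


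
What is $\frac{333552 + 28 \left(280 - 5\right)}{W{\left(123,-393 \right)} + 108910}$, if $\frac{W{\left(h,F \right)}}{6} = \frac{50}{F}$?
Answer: $\frac{22352006}{7133555} \approx 3.1334$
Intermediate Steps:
$W{\left(h,F \right)} = \frac{300}{F}$ ($W{\left(h,F \right)} = 6 \frac{50}{F} = \frac{300}{F}$)
$\frac{333552 + 28 \left(280 - 5\right)}{W{\left(123,-393 \right)} + 108910} = \frac{333552 + 28 \left(280 - 5\right)}{\frac{300}{-393} + 108910} = \frac{333552 + 28 \cdot 275}{300 \left(- \frac{1}{393}\right) + 108910} = \frac{333552 + 7700}{- \frac{100}{131} + 108910} = \frac{341252}{\frac{14267110}{131}} = 341252 \cdot \frac{131}{14267110} = \frac{22352006}{7133555}$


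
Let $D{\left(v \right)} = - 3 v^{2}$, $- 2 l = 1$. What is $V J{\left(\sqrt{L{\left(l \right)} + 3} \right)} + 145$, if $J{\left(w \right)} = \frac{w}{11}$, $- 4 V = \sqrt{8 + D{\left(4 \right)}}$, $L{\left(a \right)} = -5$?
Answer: $145 + \frac{\sqrt{5}}{11} \approx 145.2$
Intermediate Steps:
$l = - \frac{1}{2}$ ($l = \left(- \frac{1}{2}\right) 1 = - \frac{1}{2} \approx -0.5$)
$V = - \frac{i \sqrt{10}}{2}$ ($V = - \frac{\sqrt{8 - 3 \cdot 4^{2}}}{4} = - \frac{\sqrt{8 - 48}}{4} = - \frac{\sqrt{-40}}{4} = - \frac{2 i \sqrt{10}}{4} = - \frac{i \sqrt{10}}{2} \approx - 1.5811 i$)
$J{\left(w \right)} = \frac{w}{11}$ ($J{\left(w \right)} = w \frac{1}{11} = \frac{w}{11}$)
$V J{\left(\sqrt{L{\left(l \right)} + 3} \right)} + 145 = - \frac{i \sqrt{10}}{2} \frac{\sqrt{-5 + 3}}{11} + 145 = - \frac{i \sqrt{10}}{2} \frac{\sqrt{-2}}{11} + 145 = - \frac{i \sqrt{10}}{2} \frac{i \sqrt{2}}{11} + 145 = \frac{\sqrt{5}}{11} + 145 = 145 + \frac{\sqrt{5}}{11}$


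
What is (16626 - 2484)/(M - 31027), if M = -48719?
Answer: -2357/13291 ≈ -0.17734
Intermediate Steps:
(16626 - 2484)/(M - 31027) = (16626 - 2484)/(-48719 - 31027) = 14142/(-79746) = 14142*(-1/79746) = -2357/13291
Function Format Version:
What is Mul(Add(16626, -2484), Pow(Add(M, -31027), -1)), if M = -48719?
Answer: Rational(-2357, 13291) ≈ -0.17734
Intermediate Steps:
Mul(Add(16626, -2484), Pow(Add(M, -31027), -1)) = Mul(Add(16626, -2484), Pow(Add(-48719, -31027), -1)) = Mul(14142, Pow(-79746, -1)) = Mul(14142, Rational(-1, 79746)) = Rational(-2357, 13291)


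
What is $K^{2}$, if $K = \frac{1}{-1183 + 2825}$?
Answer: $\frac{1}{2696164} \approx 3.709 \cdot 10^{-7}$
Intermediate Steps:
$K = \frac{1}{1642} \approx 0.00060901$
$K^{2} = \left(\frac{1}{1642}\right)^{2} = \frac{1}{2696164}$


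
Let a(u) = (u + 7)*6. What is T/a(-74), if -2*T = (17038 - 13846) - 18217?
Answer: -15025/804 ≈ -18.688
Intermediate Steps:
a(u) = 42 + 6*u (a(u) = (7 + u)*6 = 42 + 6*u)
T = 15025/2 (T = -((17038 - 13846) - 18217)/2 = -(3192 - 18217)/2 = -½*(-15025) = 15025/2 ≈ 7512.5)
T/a(-74) = 15025/(2*(42 + 6*(-74))) = 15025/(2*(42 - 444)) = (15025/2)/(-402) = (15025/2)*(-1/402) = -15025/804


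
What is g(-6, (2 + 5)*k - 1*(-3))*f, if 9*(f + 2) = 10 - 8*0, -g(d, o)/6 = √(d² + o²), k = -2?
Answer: 16*√157/3 ≈ 66.826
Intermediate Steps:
g(d, o) = -6*√(d² + o²)
f = -8/9 (f = -2 + (10 - 8*0)/9 = -2 + (10 + 0)/9 = -2 + (⅑)*10 = -2 + 10/9 = -8/9 ≈ -0.88889)
g(-6, (2 + 5)*k - 1*(-3))*f = -6*√((-6)² + ((2 + 5)*(-2) - 1*(-3))²)*(-8/9) = -6*√(36 + (7*(-2) + 3)²)*(-8/9) = -6*√(36 + (-14 + 3)²)*(-8/9) = -6*√(36 + (-11)²)*(-8/9) = -6*√(36 + 121)*(-8/9) = -6*√157*(-8/9) = 16*√157/3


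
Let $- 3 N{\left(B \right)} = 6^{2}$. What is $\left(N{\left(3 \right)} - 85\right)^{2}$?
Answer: $9409$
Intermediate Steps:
$N{\left(B \right)} = -12$ ($N{\left(B \right)} = - \frac{6^{2}}{3} = \left(- \frac{1}{3}\right) 36 = -12$)
$\left(N{\left(3 \right)} - 85\right)^{2} = \left(-12 - 85\right)^{2} = \left(-97\right)^{2} = 9409$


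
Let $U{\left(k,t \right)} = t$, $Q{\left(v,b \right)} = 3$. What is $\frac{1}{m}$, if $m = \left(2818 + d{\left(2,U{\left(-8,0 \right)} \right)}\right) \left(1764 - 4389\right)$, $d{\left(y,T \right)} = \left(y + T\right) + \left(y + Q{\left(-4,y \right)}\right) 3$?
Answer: $- \frac{1}{7441875} \approx -1.3437 \cdot 10^{-7}$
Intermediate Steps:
$d{\left(y,T \right)} = 9 + T + 4 y$ ($d{\left(y,T \right)} = \left(y + T\right) + \left(y + 3\right) 3 = \left(T + y\right) + \left(3 + y\right) 3 = \left(T + y\right) + \left(9 + 3 y\right) = 9 + T + 4 y$)
$m = -7441875$ ($m = \left(2818 + \left(9 + 0 + 4 \cdot 2\right)\right) \left(1764 - 4389\right) = \left(2818 + \left(9 + 0 + 8\right)\right) \left(-2625\right) = \left(2818 + 17\right) \left(-2625\right) = 2835 \left(-2625\right) = -7441875$)
$\frac{1}{m} = \frac{1}{-7441875} = - \frac{1}{7441875}$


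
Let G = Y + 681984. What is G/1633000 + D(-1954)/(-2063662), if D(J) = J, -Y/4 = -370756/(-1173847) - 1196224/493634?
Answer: 25542783740758979191373/61022687841137388122125 ≈ 0.41858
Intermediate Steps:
Y = 2442332372848/289725394999 (Y = -4*(-370756/(-1173847) - 1196224/493634) = -4*(-370756*(-1/1173847) - 1196224*1/493634) = -4*(370756/1173847 - 598112/246817) = -4*(-610583093212/289725394999) = 2442332372848/289725394999 ≈ 8.4298)
G = 197590526115370864/289725394999 (G = 2442332372848/289725394999 + 681984 = 197590526115370864/289725394999 ≈ 6.8199e+5)
G/1633000 + D(-1954)/(-2063662) = (197590526115370864/289725394999)/1633000 - 1954/(-2063662) = (197590526115370864/289725394999)*(1/1633000) - 1954*(-1/2063662) = 24698815764421358/59140196254170875 + 977/1031831 = 25542783740758979191373/61022687841137388122125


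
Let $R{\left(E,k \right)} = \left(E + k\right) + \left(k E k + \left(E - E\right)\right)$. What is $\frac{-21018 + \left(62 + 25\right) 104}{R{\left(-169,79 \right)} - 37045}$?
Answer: $\frac{5985}{545932} \approx 0.010963$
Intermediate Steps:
$R{\left(E,k \right)} = E + k + E k^{2}$ ($R{\left(E,k \right)} = \left(E + k\right) + \left(E k k + 0\right) = \left(E + k\right) + \left(E k^{2} + 0\right) = \left(E + k\right) + E k^{2} = E + k + E k^{2}$)
$\frac{-21018 + \left(62 + 25\right) 104}{R{\left(-169,79 \right)} - 37045} = \frac{-21018 + \left(62 + 25\right) 104}{\left(-169 + 79 - 169 \cdot 79^{2}\right) - 37045} = \frac{-21018 + 87 \cdot 104}{\left(-169 + 79 - 1054729\right) - 37045} = \frac{-21018 + 9048}{\left(-169 + 79 - 1054729\right) - 37045} = - \frac{11970}{-1054819 - 37045} = - \frac{11970}{-1091864} = \left(-11970\right) \left(- \frac{1}{1091864}\right) = \frac{5985}{545932}$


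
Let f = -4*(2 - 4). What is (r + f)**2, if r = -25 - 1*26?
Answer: 1849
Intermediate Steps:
f = 8 (f = -4*(-2) = 8)
r = -51 (r = -25 - 26 = -51)
(r + f)**2 = (-51 + 8)**2 = (-43)**2 = 1849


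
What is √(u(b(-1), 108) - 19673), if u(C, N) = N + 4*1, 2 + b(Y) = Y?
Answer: I*√19561 ≈ 139.86*I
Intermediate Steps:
b(Y) = -2 + Y
u(C, N) = 4 + N (u(C, N) = N + 4 = 4 + N)
√(u(b(-1), 108) - 19673) = √((4 + 108) - 19673) = √(112 - 19673) = √(-19561) = I*√19561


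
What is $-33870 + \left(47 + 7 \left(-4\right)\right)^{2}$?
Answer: $-33509$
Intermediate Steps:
$-33870 + \left(47 + 7 \left(-4\right)\right)^{2} = -33870 + \left(47 - 28\right)^{2} = -33870 + 19^{2} = -33870 + 361 = -33509$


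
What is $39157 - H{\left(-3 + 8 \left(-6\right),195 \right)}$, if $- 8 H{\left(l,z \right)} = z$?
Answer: $\frac{313451}{8} \approx 39181.0$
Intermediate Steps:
$H{\left(l,z \right)} = - \frac{z}{8}$
$39157 - H{\left(-3 + 8 \left(-6\right),195 \right)} = 39157 - \left(- \frac{1}{8}\right) 195 = 39157 - - \frac{195}{8} = 39157 + \frac{195}{8} = \frac{313451}{8}$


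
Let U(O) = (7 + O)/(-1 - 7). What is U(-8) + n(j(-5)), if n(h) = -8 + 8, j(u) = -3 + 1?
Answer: ⅛ ≈ 0.12500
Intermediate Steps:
j(u) = -2
U(O) = -7/8 - O/8 (U(O) = (7 + O)/(-8) = (7 + O)*(-⅛) = -7/8 - O/8)
n(h) = 0
U(-8) + n(j(-5)) = (-7/8 - ⅛*(-8)) + 0 = (-7/8 + 1) + 0 = ⅛ + 0 = ⅛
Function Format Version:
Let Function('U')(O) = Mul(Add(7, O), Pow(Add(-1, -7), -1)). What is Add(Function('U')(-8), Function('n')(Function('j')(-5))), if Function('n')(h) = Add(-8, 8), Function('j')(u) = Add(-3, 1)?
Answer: Rational(1, 8) ≈ 0.12500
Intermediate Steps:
Function('j')(u) = -2
Function('U')(O) = Add(Rational(-7, 8), Mul(Rational(-1, 8), O)) (Function('U')(O) = Mul(Add(7, O), Pow(-8, -1)) = Mul(Add(7, O), Rational(-1, 8)) = Add(Rational(-7, 8), Mul(Rational(-1, 8), O)))
Function('n')(h) = 0
Add(Function('U')(-8), Function('n')(Function('j')(-5))) = Add(Add(Rational(-7, 8), Mul(Rational(-1, 8), -8)), 0) = Add(Add(Rational(-7, 8), 1), 0) = Add(Rational(1, 8), 0) = Rational(1, 8)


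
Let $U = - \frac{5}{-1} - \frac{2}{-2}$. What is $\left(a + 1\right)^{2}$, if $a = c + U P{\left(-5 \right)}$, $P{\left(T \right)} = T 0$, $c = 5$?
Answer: $36$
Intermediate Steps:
$P{\left(T \right)} = 0$
$U = 6$ ($U = \left(-5\right) \left(-1\right) - -1 = 5 + 1 = 6$)
$a = 5$ ($a = 5 + 6 \cdot 0 = 5 + 0 = 5$)
$\left(a + 1\right)^{2} = \left(5 + 1\right)^{2} = 6^{2} = 36$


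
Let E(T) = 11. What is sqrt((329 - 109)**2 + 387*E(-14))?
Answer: sqrt(52657) ≈ 229.47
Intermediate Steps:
sqrt((329 - 109)**2 + 387*E(-14)) = sqrt((329 - 109)**2 + 387*11) = sqrt(220**2 + 4257) = sqrt(48400 + 4257) = sqrt(52657)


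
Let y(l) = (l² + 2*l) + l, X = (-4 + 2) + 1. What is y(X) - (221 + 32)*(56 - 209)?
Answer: 38707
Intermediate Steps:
X = -1 (X = -2 + 1 = -1)
y(l) = l² + 3*l
y(X) - (221 + 32)*(56 - 209) = -(3 - 1) - (221 + 32)*(56 - 209) = -1*2 - 253*(-153) = -2 - 1*(-38709) = -2 + 38709 = 38707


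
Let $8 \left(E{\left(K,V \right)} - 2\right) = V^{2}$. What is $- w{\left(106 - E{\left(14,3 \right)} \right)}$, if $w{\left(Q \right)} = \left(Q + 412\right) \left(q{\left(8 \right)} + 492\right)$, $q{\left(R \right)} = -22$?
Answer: $- \frac{967965}{4} \approx -2.4199 \cdot 10^{5}$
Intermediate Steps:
$E{\left(K,V \right)} = 2 + \frac{V^{2}}{8}$
$w{\left(Q \right)} = 193640 + 470 Q$ ($w{\left(Q \right)} = \left(Q + 412\right) \left(-22 + 492\right) = \left(412 + Q\right) 470 = 193640 + 470 Q$)
$- w{\left(106 - E{\left(14,3 \right)} \right)} = - (193640 + 470 \left(106 - \left(2 + \frac{3^{2}}{8}\right)\right)) = - (193640 + 470 \left(106 - \left(2 + \frac{1}{8} \cdot 9\right)\right)) = - (193640 + 470 \left(106 - \left(2 + \frac{9}{8}\right)\right)) = - (193640 + 470 \left(106 - \frac{25}{8}\right)) = - (193640 + 470 \cdot \frac{823}{8}) = - (193640 + \frac{193405}{4}) = \left(-1\right) \frac{967965}{4} = - \frac{967965}{4}$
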